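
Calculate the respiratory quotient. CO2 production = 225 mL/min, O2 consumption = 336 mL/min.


RQ = VCO2 / VO2
RQ = 225 / 336
RQ = 0.6696


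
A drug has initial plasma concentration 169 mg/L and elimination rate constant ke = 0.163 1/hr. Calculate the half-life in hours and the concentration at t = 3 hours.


t_half = ln(2) / ke = 0.693147 / 0.163 = 4.252 hr
C(t) = C0 * exp(-ke*t) = 169 * exp(-0.163*3)
C(3) = 103.6 mg/L


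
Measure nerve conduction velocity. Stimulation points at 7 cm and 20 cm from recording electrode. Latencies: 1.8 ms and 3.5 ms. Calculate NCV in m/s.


Distance = (20 - 7) / 100 = 0.13 m
dt = (3.5 - 1.8) / 1000 = 0.0017 s
NCV = dist / dt = 76.47 m/s


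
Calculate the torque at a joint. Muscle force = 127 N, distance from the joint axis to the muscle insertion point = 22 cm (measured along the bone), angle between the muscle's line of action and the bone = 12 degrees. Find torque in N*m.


Torque = F * d * sin(theta)   (moment arm = d*sin(theta))
d = 22 cm = 0.22 m
Torque = 127 * 0.22 * sin(12)
Torque = 5.809 N*m


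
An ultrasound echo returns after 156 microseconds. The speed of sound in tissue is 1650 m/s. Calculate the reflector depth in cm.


depth = c * t / 2
t = 156 us = 1.5600e-04 s
depth = 1650 * 1.5600e-04 / 2
depth = 0.1287 m = 12.87 cm


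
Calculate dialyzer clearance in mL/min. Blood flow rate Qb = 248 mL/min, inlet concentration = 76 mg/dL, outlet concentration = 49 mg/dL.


K = Qb * (Cb_in - Cb_out) / Cb_in
K = 248 * (76 - 49) / 76
K = 88.11 mL/min


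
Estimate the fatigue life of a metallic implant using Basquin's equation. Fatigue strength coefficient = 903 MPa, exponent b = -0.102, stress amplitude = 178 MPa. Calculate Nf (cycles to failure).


sigma_a = sigma_f' * (2Nf)^b
2Nf = (sigma_a/sigma_f')^(1/b)
2Nf = (178/903)^(1/-0.102)
2Nf = 8210879.6
Nf = 4.1054e+06


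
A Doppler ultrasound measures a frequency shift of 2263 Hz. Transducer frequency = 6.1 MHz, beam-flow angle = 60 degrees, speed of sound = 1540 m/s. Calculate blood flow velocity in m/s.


v = fd * c / (2 * f0 * cos(theta))
v = 2263 * 1540 / (2 * 6.1000e+06 * cos(60))
v = 0.5713 m/s


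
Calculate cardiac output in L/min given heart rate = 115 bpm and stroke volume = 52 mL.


CO = HR * SV
CO = 115 * 52 / 1000
CO = 5.98 L/min


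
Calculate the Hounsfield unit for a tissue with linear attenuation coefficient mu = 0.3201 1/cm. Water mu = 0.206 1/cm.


HU = ((mu_tissue - mu_water) / mu_water) * 1000
HU = ((0.3201 - 0.206) / 0.206) * 1000
HU = 553.9


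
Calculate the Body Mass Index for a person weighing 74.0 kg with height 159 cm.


BMI = weight / height^2
height = 159 cm = 1.59 m
BMI = 74.0 / 1.59^2
BMI = 29.27 kg/m^2


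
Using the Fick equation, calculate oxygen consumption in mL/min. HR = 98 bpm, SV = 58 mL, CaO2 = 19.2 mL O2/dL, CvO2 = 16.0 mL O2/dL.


CO = HR*SV = 98*58/1000 = 5.684 L/min
a-v O2 diff = 19.2 - 16.0 = 3.2 mL/dL
VO2 = CO * (CaO2-CvO2) * 10 dL/L
VO2 = 5.684 * 3.2 * 10
VO2 = 181.9 mL/min


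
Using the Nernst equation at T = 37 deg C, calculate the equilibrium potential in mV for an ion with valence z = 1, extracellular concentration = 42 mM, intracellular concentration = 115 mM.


E = (RT/(zF)) * ln(C_out/C_in)
T = 37 + 273.15 = 310.15 K
E = (8.314 * 310.15 / (1 * 96485)) * ln(42/115)
E = -26.92 mV


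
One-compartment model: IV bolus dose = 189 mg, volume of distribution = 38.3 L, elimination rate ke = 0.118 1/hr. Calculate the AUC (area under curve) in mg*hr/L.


C0 = Dose/Vd = 189/38.3 = 4.93473 mg/L
AUC = C0/ke = 4.93473/0.118
AUC = 41.82 mg*hr/L


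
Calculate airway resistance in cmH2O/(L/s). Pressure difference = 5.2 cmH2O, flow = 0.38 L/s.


R = dP / flow
R = 5.2 / 0.38
R = 13.68 cmH2O/(L/s)


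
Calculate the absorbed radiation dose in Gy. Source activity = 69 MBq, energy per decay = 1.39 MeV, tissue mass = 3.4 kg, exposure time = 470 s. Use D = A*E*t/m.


A = 69 MBq = 6.9000e+07 Bq
E = 1.39 MeV = 2.22678e-13 J
D = A*E*t/m = 6.9000e+07*2.22678e-13*470/3.4
D = 0.002124 Gy


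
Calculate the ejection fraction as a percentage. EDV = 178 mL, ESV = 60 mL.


SV = EDV - ESV = 178 - 60 = 118 mL
EF = SV/EDV * 100 = 118/178 * 100
EF = 66.29%


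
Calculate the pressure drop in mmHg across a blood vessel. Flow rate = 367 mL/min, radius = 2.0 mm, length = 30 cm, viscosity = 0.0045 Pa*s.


dP = 8*mu*L*Q / (pi*r^4)
Q = 367 mL/min = 6.11667e-06 m^3/s
dP = 1314.22 Pa = 1314.22 / 133.322 mmHg = 9.857 mmHg


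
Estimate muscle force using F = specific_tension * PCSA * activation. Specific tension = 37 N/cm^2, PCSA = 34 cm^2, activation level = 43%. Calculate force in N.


F = sigma * PCSA * activation
F = 37 * 34 * 0.43
F = 540.9 N


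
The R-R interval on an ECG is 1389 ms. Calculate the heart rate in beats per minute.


HR = 60 / RR_interval(s)
RR = 1389 ms = 1.389 s
HR = 60 / 1.389 = 43.2 bpm


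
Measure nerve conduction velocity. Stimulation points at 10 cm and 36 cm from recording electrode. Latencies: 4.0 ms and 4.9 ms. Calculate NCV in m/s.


Distance = (36 - 10) / 100 = 0.26 m
dt = (4.9 - 4.0) / 1000 = 9.0000e-04 s
NCV = dist / dt = 288.9 m/s


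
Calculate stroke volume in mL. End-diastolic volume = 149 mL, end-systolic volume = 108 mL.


SV = EDV - ESV
SV = 149 - 108
SV = 41 mL


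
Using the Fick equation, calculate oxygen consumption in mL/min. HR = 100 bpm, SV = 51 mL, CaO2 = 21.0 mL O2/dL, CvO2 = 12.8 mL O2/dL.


CO = HR*SV = 100*51/1000 = 5.1 L/min
a-v O2 diff = 21.0 - 12.8 = 8.2 mL/dL
VO2 = CO * (CaO2-CvO2) * 10 dL/L
VO2 = 5.1 * 8.2 * 10
VO2 = 418.2 mL/min


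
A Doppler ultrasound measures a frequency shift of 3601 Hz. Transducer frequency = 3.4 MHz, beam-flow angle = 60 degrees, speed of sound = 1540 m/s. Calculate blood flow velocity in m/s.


v = fd * c / (2 * f0 * cos(theta))
v = 3601 * 1540 / (2 * 3.4000e+06 * cos(60))
v = 1.631 m/s


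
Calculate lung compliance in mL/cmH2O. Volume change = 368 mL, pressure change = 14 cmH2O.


C = dV / dP
C = 368 / 14
C = 26.29 mL/cmH2O


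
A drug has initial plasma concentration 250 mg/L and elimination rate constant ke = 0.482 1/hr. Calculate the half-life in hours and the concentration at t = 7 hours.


t_half = ln(2) / ke = 0.693147 / 0.482 = 1.438 hr
C(t) = C0 * exp(-ke*t) = 250 * exp(-0.482*7)
C(7) = 8.563 mg/L


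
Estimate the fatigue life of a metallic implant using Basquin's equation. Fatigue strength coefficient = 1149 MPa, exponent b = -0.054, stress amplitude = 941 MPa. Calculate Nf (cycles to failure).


sigma_a = sigma_f' * (2Nf)^b
2Nf = (sigma_a/sigma_f')^(1/b)
2Nf = (941/1149)^(1/-0.054)
2Nf = 40.375565
Nf = 20.19


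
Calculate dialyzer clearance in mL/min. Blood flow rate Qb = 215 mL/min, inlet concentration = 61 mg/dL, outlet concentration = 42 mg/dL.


K = Qb * (Cb_in - Cb_out) / Cb_in
K = 215 * (61 - 42) / 61
K = 66.97 mL/min


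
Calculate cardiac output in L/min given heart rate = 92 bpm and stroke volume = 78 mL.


CO = HR * SV
CO = 92 * 78 / 1000
CO = 7.176 L/min


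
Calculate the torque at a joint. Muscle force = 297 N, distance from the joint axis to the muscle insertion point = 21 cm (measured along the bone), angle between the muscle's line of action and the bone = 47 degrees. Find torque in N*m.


Torque = F * d * sin(theta)   (moment arm = d*sin(theta))
d = 21 cm = 0.21 m
Torque = 297 * 0.21 * sin(47)
Torque = 45.61 N*m


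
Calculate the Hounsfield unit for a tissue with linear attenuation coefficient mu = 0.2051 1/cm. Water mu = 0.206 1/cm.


HU = ((mu_tissue - mu_water) / mu_water) * 1000
HU = ((0.2051 - 0.206) / 0.206) * 1000
HU = -4.369


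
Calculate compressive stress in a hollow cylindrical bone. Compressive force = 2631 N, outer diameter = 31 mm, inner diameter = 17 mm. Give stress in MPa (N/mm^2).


A = pi*(r_o^2 - r_i^2)
r_o = 15.5 mm, r_i = 8.5 mm
A = 527.788 mm^2
sigma = F/A = 2631 / 527.788
sigma = 4.985 MPa


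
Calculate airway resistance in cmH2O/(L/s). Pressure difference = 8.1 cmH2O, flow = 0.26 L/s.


R = dP / flow
R = 8.1 / 0.26
R = 31.15 cmH2O/(L/s)


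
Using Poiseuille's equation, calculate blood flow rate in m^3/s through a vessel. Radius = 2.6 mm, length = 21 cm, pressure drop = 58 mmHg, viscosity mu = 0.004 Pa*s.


Q = pi*r^4*dP / (8*mu*L)
r = 0.0026 m, L = 0.21 m
dP = 58 mmHg = 7732.676 Pa
Q = 1.6520e-04 m^3/s


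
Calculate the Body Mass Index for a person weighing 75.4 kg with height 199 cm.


BMI = weight / height^2
height = 199 cm = 1.99 m
BMI = 75.4 / 1.99^2
BMI = 19.04 kg/m^2


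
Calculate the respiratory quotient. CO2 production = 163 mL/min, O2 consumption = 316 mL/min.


RQ = VCO2 / VO2
RQ = 163 / 316
RQ = 0.5158


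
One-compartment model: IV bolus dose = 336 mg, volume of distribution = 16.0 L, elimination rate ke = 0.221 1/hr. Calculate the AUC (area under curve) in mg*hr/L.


C0 = Dose/Vd = 336/16.0 = 21 mg/L
AUC = C0/ke = 21/0.221
AUC = 95.02 mg*hr/L


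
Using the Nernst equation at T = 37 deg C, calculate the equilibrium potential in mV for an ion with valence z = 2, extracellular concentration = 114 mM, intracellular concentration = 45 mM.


E = (RT/(zF)) * ln(C_out/C_in)
T = 37 + 273.15 = 310.15 K
E = (8.314 * 310.15 / (2 * 96485)) * ln(114/45)
E = 12.42 mV


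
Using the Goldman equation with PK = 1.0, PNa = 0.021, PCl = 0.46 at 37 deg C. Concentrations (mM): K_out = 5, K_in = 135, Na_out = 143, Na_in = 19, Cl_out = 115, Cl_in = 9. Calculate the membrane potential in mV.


Vm = (RT/F)*ln((PK*Ko + PNa*Nao + PCl*Cli)/(PK*Ki + PNa*Nai + PCl*Clo))
Numer = 12.143, Denom = 188.299
Vm = -73.26 mV


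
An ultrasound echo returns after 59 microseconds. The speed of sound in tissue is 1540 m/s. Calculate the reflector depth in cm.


depth = c * t / 2
t = 59 us = 5.9000e-05 s
depth = 1540 * 5.9000e-05 / 2
depth = 0.04543 m = 4.543 cm


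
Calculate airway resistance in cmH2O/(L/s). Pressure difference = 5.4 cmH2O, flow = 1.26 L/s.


R = dP / flow
R = 5.4 / 1.26
R = 4.286 cmH2O/(L/s)


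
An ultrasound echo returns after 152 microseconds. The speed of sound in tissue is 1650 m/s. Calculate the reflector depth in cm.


depth = c * t / 2
t = 152 us = 1.5200e-04 s
depth = 1650 * 1.5200e-04 / 2
depth = 0.1254 m = 12.54 cm


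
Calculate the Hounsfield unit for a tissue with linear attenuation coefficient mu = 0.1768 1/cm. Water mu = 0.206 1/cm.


HU = ((mu_tissue - mu_water) / mu_water) * 1000
HU = ((0.1768 - 0.206) / 0.206) * 1000
HU = -141.7


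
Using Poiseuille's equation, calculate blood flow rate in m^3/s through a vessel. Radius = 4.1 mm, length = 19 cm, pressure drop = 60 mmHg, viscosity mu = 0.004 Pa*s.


Q = pi*r^4*dP / (8*mu*L)
r = 0.0041 m, L = 0.19 m
dP = 60 mmHg = 7999.32 Pa
Q = 0.001168 m^3/s


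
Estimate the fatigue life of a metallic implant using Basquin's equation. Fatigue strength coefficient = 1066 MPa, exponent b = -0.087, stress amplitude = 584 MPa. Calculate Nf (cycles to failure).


sigma_a = sigma_f' * (2Nf)^b
2Nf = (sigma_a/sigma_f')^(1/b)
2Nf = (584/1066)^(1/-0.087)
2Nf = 1009.1556
Nf = 504.6


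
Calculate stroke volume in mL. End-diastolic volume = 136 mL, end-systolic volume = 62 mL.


SV = EDV - ESV
SV = 136 - 62
SV = 74 mL


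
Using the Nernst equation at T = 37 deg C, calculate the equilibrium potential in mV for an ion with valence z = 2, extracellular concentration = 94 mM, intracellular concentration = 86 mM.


E = (RT/(zF)) * ln(C_out/C_in)
T = 37 + 273.15 = 310.15 K
E = (8.314 * 310.15 / (2 * 96485)) * ln(94/86)
E = 1.189 mV


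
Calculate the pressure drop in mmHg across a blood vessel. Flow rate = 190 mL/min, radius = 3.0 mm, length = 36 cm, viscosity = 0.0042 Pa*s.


dP = 8*mu*L*Q / (pi*r^4)
Q = 190 mL/min = 3.16667e-06 m^3/s
dP = 150.525 Pa = 150.525 / 133.322 mmHg = 1.129 mmHg


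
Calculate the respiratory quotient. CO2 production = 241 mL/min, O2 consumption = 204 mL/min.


RQ = VCO2 / VO2
RQ = 241 / 204
RQ = 1.181


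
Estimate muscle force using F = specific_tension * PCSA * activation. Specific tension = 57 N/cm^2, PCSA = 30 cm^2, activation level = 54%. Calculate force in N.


F = sigma * PCSA * activation
F = 57 * 30 * 0.54
F = 923.4 N


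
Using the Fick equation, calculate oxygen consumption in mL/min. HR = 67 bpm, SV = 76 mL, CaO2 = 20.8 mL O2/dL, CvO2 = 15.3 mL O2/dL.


CO = HR*SV = 67*76/1000 = 5.092 L/min
a-v O2 diff = 20.8 - 15.3 = 5.5 mL/dL
VO2 = CO * (CaO2-CvO2) * 10 dL/L
VO2 = 5.092 * 5.5 * 10
VO2 = 280.1 mL/min


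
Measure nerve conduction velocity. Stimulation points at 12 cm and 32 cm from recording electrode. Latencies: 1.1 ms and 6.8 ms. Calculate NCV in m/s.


Distance = (32 - 12) / 100 = 0.2 m
dt = (6.8 - 1.1) / 1000 = 0.0057 s
NCV = dist / dt = 35.09 m/s


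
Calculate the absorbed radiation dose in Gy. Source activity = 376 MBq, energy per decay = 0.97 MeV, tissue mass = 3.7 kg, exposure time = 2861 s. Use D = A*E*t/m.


A = 376 MBq = 3.7600e+08 Bq
E = 0.97 MeV = 1.55394e-13 J
D = A*E*t/m = 3.7600e+08*1.55394e-13*2861/3.7
D = 0.04518 Gy


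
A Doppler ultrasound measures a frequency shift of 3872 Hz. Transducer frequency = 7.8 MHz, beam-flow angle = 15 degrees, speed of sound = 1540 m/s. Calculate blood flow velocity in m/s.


v = fd * c / (2 * f0 * cos(theta))
v = 3872 * 1540 / (2 * 7.8000e+06 * cos(15))
v = 0.3957 m/s


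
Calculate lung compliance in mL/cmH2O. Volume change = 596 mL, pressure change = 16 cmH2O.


C = dV / dP
C = 596 / 16
C = 37.25 mL/cmH2O


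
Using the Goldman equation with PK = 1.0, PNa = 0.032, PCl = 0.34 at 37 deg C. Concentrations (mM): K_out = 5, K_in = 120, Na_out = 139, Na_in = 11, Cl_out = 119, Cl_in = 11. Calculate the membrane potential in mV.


Vm = (RT/F)*ln((PK*Ko + PNa*Nao + PCl*Cli)/(PK*Ki + PNa*Nai + PCl*Clo))
Numer = 13.188, Denom = 160.812
Vm = -66.84 mV


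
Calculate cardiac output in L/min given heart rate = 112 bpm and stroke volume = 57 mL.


CO = HR * SV
CO = 112 * 57 / 1000
CO = 6.384 L/min


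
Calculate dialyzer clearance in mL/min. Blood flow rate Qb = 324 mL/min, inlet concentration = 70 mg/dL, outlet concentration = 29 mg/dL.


K = Qb * (Cb_in - Cb_out) / Cb_in
K = 324 * (70 - 29) / 70
K = 189.8 mL/min


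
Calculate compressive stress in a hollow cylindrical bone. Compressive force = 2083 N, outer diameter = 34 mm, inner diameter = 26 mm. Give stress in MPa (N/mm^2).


A = pi*(r_o^2 - r_i^2)
r_o = 17 mm, r_i = 13 mm
A = 376.991 mm^2
sigma = F/A = 2083 / 376.991
sigma = 5.525 MPa


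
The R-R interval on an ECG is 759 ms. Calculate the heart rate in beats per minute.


HR = 60 / RR_interval(s)
RR = 759 ms = 0.759 s
HR = 60 / 0.759 = 79.05 bpm


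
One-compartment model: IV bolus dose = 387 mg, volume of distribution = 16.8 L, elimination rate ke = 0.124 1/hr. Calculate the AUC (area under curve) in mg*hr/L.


C0 = Dose/Vd = 387/16.8 = 23.0357 mg/L
AUC = C0/ke = 23.0357/0.124
AUC = 185.8 mg*hr/L


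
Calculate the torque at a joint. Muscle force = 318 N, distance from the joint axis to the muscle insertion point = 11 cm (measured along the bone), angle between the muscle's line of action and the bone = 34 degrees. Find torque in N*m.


Torque = F * d * sin(theta)   (moment arm = d*sin(theta))
d = 11 cm = 0.11 m
Torque = 318 * 0.11 * sin(34)
Torque = 19.56 N*m


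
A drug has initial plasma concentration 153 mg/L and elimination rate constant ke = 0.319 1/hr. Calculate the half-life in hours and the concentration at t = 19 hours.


t_half = ln(2) / ke = 0.693147 / 0.319 = 2.173 hr
C(t) = C0 * exp(-ke*t) = 153 * exp(-0.319*19)
C(19) = 0.3568 mg/L


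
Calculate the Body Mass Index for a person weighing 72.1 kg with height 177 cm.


BMI = weight / height^2
height = 177 cm = 1.77 m
BMI = 72.1 / 1.77^2
BMI = 23.01 kg/m^2


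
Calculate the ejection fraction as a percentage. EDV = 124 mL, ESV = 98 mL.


SV = EDV - ESV = 124 - 98 = 26 mL
EF = SV/EDV * 100 = 26/124 * 100
EF = 20.97%


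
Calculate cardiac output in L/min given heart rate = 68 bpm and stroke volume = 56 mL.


CO = HR * SV
CO = 68 * 56 / 1000
CO = 3.808 L/min


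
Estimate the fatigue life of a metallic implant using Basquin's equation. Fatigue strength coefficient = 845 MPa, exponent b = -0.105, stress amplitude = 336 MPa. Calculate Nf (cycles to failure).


sigma_a = sigma_f' * (2Nf)^b
2Nf = (sigma_a/sigma_f')^(1/b)
2Nf = (336/845)^(1/-0.105)
2Nf = 6523.0653
Nf = 3262


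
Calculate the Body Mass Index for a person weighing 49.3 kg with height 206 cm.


BMI = weight / height^2
height = 206 cm = 2.06 m
BMI = 49.3 / 2.06^2
BMI = 11.62 kg/m^2


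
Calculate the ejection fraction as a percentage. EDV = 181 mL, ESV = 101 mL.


SV = EDV - ESV = 181 - 101 = 80 mL
EF = SV/EDV * 100 = 80/181 * 100
EF = 44.2%


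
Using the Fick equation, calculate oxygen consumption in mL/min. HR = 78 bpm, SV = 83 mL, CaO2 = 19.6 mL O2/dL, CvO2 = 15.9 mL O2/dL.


CO = HR*SV = 78*83/1000 = 6.474 L/min
a-v O2 diff = 19.6 - 15.9 = 3.7 mL/dL
VO2 = CO * (CaO2-CvO2) * 10 dL/L
VO2 = 6.474 * 3.7 * 10
VO2 = 239.5 mL/min


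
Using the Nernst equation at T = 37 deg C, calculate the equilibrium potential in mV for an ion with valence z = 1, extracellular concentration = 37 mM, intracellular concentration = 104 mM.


E = (RT/(zF)) * ln(C_out/C_in)
T = 37 + 273.15 = 310.15 K
E = (8.314 * 310.15 / (1 * 96485)) * ln(37/104)
E = -27.62 mV


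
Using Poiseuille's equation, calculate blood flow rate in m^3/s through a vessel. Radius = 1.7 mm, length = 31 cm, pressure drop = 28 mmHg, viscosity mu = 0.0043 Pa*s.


Q = pi*r^4*dP / (8*mu*L)
r = 0.0017 m, L = 0.31 m
dP = 28 mmHg = 3733.016 Pa
Q = 9.1851e-06 m^3/s


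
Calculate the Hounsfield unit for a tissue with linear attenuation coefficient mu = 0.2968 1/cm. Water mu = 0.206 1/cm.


HU = ((mu_tissue - mu_water) / mu_water) * 1000
HU = ((0.2968 - 0.206) / 0.206) * 1000
HU = 440.8


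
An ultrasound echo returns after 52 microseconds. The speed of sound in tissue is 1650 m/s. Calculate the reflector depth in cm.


depth = c * t / 2
t = 52 us = 5.2000e-05 s
depth = 1650 * 5.2000e-05 / 2
depth = 0.0429 m = 4.29 cm


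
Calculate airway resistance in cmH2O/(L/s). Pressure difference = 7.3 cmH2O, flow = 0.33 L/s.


R = dP / flow
R = 7.3 / 0.33
R = 22.12 cmH2O/(L/s)


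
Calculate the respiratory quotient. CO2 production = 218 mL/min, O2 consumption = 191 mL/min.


RQ = VCO2 / VO2
RQ = 218 / 191
RQ = 1.141


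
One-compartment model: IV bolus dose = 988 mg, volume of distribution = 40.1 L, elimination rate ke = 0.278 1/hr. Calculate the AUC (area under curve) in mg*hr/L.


C0 = Dose/Vd = 988/40.1 = 24.6384 mg/L
AUC = C0/ke = 24.6384/0.278
AUC = 88.63 mg*hr/L


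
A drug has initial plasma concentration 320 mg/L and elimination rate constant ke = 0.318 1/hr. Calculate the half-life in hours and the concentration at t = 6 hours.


t_half = ln(2) / ke = 0.693147 / 0.318 = 2.18 hr
C(t) = C0 * exp(-ke*t) = 320 * exp(-0.318*6)
C(6) = 47.48 mg/L


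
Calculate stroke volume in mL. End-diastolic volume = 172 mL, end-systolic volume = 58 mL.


SV = EDV - ESV
SV = 172 - 58
SV = 114 mL


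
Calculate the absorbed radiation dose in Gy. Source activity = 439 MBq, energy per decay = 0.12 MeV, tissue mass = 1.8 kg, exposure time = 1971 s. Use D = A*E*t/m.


A = 439 MBq = 4.3900e+08 Bq
E = 0.12 MeV = 1.9224e-14 J
D = A*E*t/m = 4.3900e+08*1.9224e-14*1971/1.8
D = 0.009241 Gy


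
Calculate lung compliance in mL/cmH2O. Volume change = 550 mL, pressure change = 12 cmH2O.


C = dV / dP
C = 550 / 12
C = 45.83 mL/cmH2O


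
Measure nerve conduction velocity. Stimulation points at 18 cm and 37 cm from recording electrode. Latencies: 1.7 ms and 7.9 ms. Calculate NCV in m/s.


Distance = (37 - 18) / 100 = 0.19 m
dt = (7.9 - 1.7) / 1000 = 0.0062 s
NCV = dist / dt = 30.65 m/s


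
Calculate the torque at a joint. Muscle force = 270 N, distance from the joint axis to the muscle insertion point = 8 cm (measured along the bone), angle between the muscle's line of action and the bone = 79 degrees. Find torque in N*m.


Torque = F * d * sin(theta)   (moment arm = d*sin(theta))
d = 8 cm = 0.08 m
Torque = 270 * 0.08 * sin(79)
Torque = 21.2 N*m


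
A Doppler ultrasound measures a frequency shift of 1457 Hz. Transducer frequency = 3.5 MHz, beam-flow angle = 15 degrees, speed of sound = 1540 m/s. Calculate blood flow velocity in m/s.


v = fd * c / (2 * f0 * cos(theta))
v = 1457 * 1540 / (2 * 3.5000e+06 * cos(15))
v = 0.3318 m/s


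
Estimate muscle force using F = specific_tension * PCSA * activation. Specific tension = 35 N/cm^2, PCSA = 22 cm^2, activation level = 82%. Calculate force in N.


F = sigma * PCSA * activation
F = 35 * 22 * 0.82
F = 631.4 N


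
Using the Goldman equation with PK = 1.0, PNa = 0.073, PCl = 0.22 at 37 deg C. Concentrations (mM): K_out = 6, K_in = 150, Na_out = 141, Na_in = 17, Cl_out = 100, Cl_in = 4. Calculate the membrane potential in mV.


Vm = (RT/F)*ln((PK*Ko + PNa*Nao + PCl*Cli)/(PK*Ki + PNa*Nai + PCl*Clo))
Numer = 17.173, Denom = 173.241
Vm = -61.77 mV


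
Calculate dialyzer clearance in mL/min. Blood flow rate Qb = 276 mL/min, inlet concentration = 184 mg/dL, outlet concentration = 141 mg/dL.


K = Qb * (Cb_in - Cb_out) / Cb_in
K = 276 * (184 - 141) / 184
K = 64.5 mL/min


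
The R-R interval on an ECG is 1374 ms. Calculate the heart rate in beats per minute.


HR = 60 / RR_interval(s)
RR = 1374 ms = 1.374 s
HR = 60 / 1.374 = 43.67 bpm


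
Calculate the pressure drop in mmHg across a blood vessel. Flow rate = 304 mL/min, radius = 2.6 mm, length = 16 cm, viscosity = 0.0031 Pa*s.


dP = 8*mu*L*Q / (pi*r^4)
Q = 304 mL/min = 5.06667e-06 m^3/s
dP = 140.04 Pa = 140.04 / 133.322 mmHg = 1.05 mmHg


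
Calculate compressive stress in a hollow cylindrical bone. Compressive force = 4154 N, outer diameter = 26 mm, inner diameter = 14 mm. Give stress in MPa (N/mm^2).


A = pi*(r_o^2 - r_i^2)
r_o = 13 mm, r_i = 7 mm
A = 376.991 mm^2
sigma = F/A = 4154 / 376.991
sigma = 11.02 MPa


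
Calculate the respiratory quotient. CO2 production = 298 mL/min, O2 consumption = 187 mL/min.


RQ = VCO2 / VO2
RQ = 298 / 187
RQ = 1.594


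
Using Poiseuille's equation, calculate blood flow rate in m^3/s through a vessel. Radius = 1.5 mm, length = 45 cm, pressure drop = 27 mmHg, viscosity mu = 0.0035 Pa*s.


Q = pi*r^4*dP / (8*mu*L)
r = 0.0015 m, L = 0.45 m
dP = 27 mmHg = 3599.694 Pa
Q = 4.5437e-06 m^3/s


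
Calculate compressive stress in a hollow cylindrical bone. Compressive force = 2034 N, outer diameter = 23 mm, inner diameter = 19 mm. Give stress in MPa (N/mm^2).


A = pi*(r_o^2 - r_i^2)
r_o = 11.5 mm, r_i = 9.5 mm
A = 131.947 mm^2
sigma = F/A = 2034 / 131.947
sigma = 15.42 MPa


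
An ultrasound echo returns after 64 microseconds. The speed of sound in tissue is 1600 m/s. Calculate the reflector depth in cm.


depth = c * t / 2
t = 64 us = 6.4000e-05 s
depth = 1600 * 6.4000e-05 / 2
depth = 0.0512 m = 5.12 cm


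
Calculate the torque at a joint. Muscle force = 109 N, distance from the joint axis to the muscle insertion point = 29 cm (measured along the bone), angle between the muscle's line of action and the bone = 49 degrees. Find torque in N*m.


Torque = F * d * sin(theta)   (moment arm = d*sin(theta))
d = 29 cm = 0.29 m
Torque = 109 * 0.29 * sin(49)
Torque = 23.86 N*m


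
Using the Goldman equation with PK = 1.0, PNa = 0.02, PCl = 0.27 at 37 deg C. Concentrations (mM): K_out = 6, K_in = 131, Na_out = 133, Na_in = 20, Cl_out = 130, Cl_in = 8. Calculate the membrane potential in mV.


Vm = (RT/F)*ln((PK*Ko + PNa*Nao + PCl*Cli)/(PK*Ki + PNa*Nai + PCl*Clo))
Numer = 10.82, Denom = 166.5
Vm = -73.06 mV


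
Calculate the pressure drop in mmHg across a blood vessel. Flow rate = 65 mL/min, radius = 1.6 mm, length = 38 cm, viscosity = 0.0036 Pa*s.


dP = 8*mu*L*Q / (pi*r^4)
Q = 65 mL/min = 1.08333e-06 m^3/s
dP = 575.847 Pa = 575.847 / 133.322 mmHg = 4.319 mmHg


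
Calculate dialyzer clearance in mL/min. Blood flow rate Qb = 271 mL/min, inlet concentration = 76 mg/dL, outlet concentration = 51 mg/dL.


K = Qb * (Cb_in - Cb_out) / Cb_in
K = 271 * (76 - 51) / 76
K = 89.14 mL/min


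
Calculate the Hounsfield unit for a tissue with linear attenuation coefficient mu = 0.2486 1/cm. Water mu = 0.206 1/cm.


HU = ((mu_tissue - mu_water) / mu_water) * 1000
HU = ((0.2486 - 0.206) / 0.206) * 1000
HU = 206.8


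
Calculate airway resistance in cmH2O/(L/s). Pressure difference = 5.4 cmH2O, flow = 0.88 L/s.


R = dP / flow
R = 5.4 / 0.88
R = 6.136 cmH2O/(L/s)


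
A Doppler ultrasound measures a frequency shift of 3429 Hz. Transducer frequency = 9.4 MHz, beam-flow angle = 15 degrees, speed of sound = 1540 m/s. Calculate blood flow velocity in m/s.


v = fd * c / (2 * f0 * cos(theta))
v = 3429 * 1540 / (2 * 9.4000e+06 * cos(15))
v = 0.2908 m/s


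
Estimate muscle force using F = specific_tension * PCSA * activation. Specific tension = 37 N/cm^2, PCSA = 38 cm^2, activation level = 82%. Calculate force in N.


F = sigma * PCSA * activation
F = 37 * 38 * 0.82
F = 1153 N


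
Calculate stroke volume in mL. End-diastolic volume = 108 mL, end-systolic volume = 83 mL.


SV = EDV - ESV
SV = 108 - 83
SV = 25 mL


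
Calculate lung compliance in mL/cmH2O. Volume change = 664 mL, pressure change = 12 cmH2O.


C = dV / dP
C = 664 / 12
C = 55.33 mL/cmH2O


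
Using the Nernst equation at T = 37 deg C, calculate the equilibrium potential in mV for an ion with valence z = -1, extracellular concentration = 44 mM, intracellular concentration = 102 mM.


E = (RT/(zF)) * ln(C_out/C_in)
T = 37 + 273.15 = 310.15 K
E = (8.314 * 310.15 / (-1 * 96485)) * ln(44/102)
E = 22.47 mV


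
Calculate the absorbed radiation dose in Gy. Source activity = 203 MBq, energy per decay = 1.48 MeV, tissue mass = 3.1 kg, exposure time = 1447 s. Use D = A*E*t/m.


A = 203 MBq = 2.0300e+08 Bq
E = 1.48 MeV = 2.37096e-13 J
D = A*E*t/m = 2.0300e+08*2.37096e-13*1447/3.1
D = 0.02247 Gy


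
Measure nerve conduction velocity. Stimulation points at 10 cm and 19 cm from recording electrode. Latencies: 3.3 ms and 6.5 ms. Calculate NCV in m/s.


Distance = (19 - 10) / 100 = 0.09 m
dt = (6.5 - 3.3) / 1000 = 0.0032 s
NCV = dist / dt = 28.12 m/s


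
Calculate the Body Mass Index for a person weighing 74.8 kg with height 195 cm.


BMI = weight / height^2
height = 195 cm = 1.95 m
BMI = 74.8 / 1.95^2
BMI = 19.67 kg/m^2


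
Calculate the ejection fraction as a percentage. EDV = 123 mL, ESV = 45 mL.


SV = EDV - ESV = 123 - 45 = 78 mL
EF = SV/EDV * 100 = 78/123 * 100
EF = 63.41%


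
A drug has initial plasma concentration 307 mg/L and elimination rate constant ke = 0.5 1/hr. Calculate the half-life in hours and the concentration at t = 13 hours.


t_half = ln(2) / ke = 0.693147 / 0.5 = 1.386 hr
C(t) = C0 * exp(-ke*t) = 307 * exp(-0.5*13)
C(13) = 0.4616 mg/L


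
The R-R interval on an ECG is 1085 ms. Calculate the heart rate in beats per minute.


HR = 60 / RR_interval(s)
RR = 1085 ms = 1.085 s
HR = 60 / 1.085 = 55.3 bpm


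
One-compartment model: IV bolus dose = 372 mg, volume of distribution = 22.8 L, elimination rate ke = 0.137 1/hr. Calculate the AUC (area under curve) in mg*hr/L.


C0 = Dose/Vd = 372/22.8 = 16.3158 mg/L
AUC = C0/ke = 16.3158/0.137
AUC = 119.1 mg*hr/L


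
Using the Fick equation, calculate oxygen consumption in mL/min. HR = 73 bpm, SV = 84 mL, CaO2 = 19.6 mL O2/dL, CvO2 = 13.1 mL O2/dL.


CO = HR*SV = 73*84/1000 = 6.132 L/min
a-v O2 diff = 19.6 - 13.1 = 6.5 mL/dL
VO2 = CO * (CaO2-CvO2) * 10 dL/L
VO2 = 6.132 * 6.5 * 10
VO2 = 398.6 mL/min


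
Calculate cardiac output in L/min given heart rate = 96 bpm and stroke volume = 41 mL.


CO = HR * SV
CO = 96 * 41 / 1000
CO = 3.936 L/min


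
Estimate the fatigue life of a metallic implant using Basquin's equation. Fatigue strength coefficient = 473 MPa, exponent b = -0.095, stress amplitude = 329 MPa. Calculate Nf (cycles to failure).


sigma_a = sigma_f' * (2Nf)^b
2Nf = (sigma_a/sigma_f')^(1/b)
2Nf = (329/473)^(1/-0.095)
2Nf = 45.670328
Nf = 22.84


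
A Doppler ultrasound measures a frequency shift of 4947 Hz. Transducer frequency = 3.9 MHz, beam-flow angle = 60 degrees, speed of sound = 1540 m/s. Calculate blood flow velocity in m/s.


v = fd * c / (2 * f0 * cos(theta))
v = 4947 * 1540 / (2 * 3.9000e+06 * cos(60))
v = 1.953 m/s


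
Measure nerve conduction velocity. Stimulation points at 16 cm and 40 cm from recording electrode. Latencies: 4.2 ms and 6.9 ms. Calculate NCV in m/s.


Distance = (40 - 16) / 100 = 0.24 m
dt = (6.9 - 4.2) / 1000 = 0.0027 s
NCV = dist / dt = 88.89 m/s


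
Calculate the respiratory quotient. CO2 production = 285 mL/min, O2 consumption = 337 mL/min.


RQ = VCO2 / VO2
RQ = 285 / 337
RQ = 0.8457


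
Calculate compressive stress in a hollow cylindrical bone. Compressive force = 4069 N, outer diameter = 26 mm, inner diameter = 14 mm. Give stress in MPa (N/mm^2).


A = pi*(r_o^2 - r_i^2)
r_o = 13 mm, r_i = 7 mm
A = 376.991 mm^2
sigma = F/A = 4069 / 376.991
sigma = 10.79 MPa


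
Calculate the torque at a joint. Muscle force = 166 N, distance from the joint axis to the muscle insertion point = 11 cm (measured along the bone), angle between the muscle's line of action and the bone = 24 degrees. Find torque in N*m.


Torque = F * d * sin(theta)   (moment arm = d*sin(theta))
d = 11 cm = 0.11 m
Torque = 166 * 0.11 * sin(24)
Torque = 7.427 N*m


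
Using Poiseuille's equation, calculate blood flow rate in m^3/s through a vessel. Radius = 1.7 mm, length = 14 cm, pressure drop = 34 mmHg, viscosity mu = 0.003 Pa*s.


Q = pi*r^4*dP / (8*mu*L)
r = 0.0017 m, L = 0.14 m
dP = 34 mmHg = 4532.948 Pa
Q = 3.5399e-05 m^3/s


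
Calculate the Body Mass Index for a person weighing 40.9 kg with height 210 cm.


BMI = weight / height^2
height = 210 cm = 2.1 m
BMI = 40.9 / 2.1^2
BMI = 9.274 kg/m^2


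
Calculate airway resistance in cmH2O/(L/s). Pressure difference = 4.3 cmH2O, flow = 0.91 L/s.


R = dP / flow
R = 4.3 / 0.91
R = 4.725 cmH2O/(L/s)


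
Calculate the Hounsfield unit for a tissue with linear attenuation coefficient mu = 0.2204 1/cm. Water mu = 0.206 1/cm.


HU = ((mu_tissue - mu_water) / mu_water) * 1000
HU = ((0.2204 - 0.206) / 0.206) * 1000
HU = 69.9


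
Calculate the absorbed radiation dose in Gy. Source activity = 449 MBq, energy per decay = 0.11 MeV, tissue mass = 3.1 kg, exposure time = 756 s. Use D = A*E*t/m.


A = 449 MBq = 4.4900e+08 Bq
E = 0.11 MeV = 1.7622e-14 J
D = A*E*t/m = 4.4900e+08*1.7622e-14*756/3.1
D = 0.00193 Gy


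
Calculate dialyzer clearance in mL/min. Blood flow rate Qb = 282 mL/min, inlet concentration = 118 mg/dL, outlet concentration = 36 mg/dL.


K = Qb * (Cb_in - Cb_out) / Cb_in
K = 282 * (118 - 36) / 118
K = 196 mL/min


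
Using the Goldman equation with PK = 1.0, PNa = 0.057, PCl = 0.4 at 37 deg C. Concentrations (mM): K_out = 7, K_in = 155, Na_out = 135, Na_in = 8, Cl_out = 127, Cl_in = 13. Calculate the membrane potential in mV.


Vm = (RT/F)*ln((PK*Ko + PNa*Nao + PCl*Cli)/(PK*Ki + PNa*Nai + PCl*Clo))
Numer = 19.895, Denom = 206.256
Vm = -62.5 mV


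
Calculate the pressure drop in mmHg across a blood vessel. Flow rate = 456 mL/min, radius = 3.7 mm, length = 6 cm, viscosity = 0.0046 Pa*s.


dP = 8*mu*L*Q / (pi*r^4)
Q = 456 mL/min = 7.6e-06 m^3/s
dP = 28.5007 Pa = 28.5007 / 133.322 mmHg = 0.2138 mmHg


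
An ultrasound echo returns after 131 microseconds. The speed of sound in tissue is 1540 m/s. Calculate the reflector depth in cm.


depth = c * t / 2
t = 131 us = 1.3100e-04 s
depth = 1540 * 1.3100e-04 / 2
depth = 0.10087 m = 10.087 cm


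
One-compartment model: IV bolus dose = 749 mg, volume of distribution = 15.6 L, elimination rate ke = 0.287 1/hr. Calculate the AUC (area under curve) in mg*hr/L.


C0 = Dose/Vd = 749/15.6 = 48.0128 mg/L
AUC = C0/ke = 48.0128/0.287
AUC = 167.3 mg*hr/L


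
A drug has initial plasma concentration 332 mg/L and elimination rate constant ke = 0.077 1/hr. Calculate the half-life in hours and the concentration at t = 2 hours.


t_half = ln(2) / ke = 0.693147 / 0.077 = 9.002 hr
C(t) = C0 * exp(-ke*t) = 332 * exp(-0.077*2)
C(2) = 284.6 mg/L


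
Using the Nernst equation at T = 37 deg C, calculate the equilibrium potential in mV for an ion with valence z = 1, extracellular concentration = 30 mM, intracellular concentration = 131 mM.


E = (RT/(zF)) * ln(C_out/C_in)
T = 37 + 273.15 = 310.15 K
E = (8.314 * 310.15 / (1 * 96485)) * ln(30/131)
E = -39.39 mV


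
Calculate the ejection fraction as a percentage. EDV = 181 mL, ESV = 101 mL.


SV = EDV - ESV = 181 - 101 = 80 mL
EF = SV/EDV * 100 = 80/181 * 100
EF = 44.2%


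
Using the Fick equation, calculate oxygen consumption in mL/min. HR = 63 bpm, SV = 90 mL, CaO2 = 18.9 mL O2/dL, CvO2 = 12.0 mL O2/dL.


CO = HR*SV = 63*90/1000 = 5.67 L/min
a-v O2 diff = 18.9 - 12.0 = 6.9 mL/dL
VO2 = CO * (CaO2-CvO2) * 10 dL/L
VO2 = 5.67 * 6.9 * 10
VO2 = 391.2 mL/min


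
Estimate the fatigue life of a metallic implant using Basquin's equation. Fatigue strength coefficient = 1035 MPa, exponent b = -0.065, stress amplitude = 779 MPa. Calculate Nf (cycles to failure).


sigma_a = sigma_f' * (2Nf)^b
2Nf = (sigma_a/sigma_f')^(1/b)
2Nf = (779/1035)^(1/-0.065)
2Nf = 79.160045
Nf = 39.58


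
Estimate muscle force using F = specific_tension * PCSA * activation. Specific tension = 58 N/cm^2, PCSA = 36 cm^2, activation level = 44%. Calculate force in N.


F = sigma * PCSA * activation
F = 58 * 36 * 0.44
F = 918.7 N


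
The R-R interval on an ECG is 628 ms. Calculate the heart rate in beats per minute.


HR = 60 / RR_interval(s)
RR = 628 ms = 0.628 s
HR = 60 / 0.628 = 95.54 bpm


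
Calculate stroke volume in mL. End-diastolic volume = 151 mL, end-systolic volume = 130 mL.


SV = EDV - ESV
SV = 151 - 130
SV = 21 mL


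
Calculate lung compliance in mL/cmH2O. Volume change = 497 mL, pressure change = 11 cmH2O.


C = dV / dP
C = 497 / 11
C = 45.18 mL/cmH2O


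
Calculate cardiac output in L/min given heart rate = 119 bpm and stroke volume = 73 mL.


CO = HR * SV
CO = 119 * 73 / 1000
CO = 8.687 L/min


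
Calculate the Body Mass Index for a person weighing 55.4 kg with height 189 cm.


BMI = weight / height^2
height = 189 cm = 1.89 m
BMI = 55.4 / 1.89^2
BMI = 15.51 kg/m^2


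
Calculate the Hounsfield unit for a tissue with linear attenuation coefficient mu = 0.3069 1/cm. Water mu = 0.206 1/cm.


HU = ((mu_tissue - mu_water) / mu_water) * 1000
HU = ((0.3069 - 0.206) / 0.206) * 1000
HU = 489.8


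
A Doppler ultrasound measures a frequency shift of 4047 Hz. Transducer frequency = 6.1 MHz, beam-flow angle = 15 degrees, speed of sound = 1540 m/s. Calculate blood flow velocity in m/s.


v = fd * c / (2 * f0 * cos(theta))
v = 4047 * 1540 / (2 * 6.1000e+06 * cos(15))
v = 0.5289 m/s


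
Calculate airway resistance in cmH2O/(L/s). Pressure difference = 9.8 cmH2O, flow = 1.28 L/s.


R = dP / flow
R = 9.8 / 1.28
R = 7.656 cmH2O/(L/s)


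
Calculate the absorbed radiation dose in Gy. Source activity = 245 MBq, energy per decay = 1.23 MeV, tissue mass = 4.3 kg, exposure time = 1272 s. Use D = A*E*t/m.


A = 245 MBq = 2.4500e+08 Bq
E = 1.23 MeV = 1.97046e-13 J
D = A*E*t/m = 2.4500e+08*1.97046e-13*1272/4.3
D = 0.01428 Gy


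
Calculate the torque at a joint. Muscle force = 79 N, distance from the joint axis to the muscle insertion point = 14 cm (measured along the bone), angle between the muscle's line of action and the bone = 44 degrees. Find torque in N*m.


Torque = F * d * sin(theta)   (moment arm = d*sin(theta))
d = 14 cm = 0.14 m
Torque = 79 * 0.14 * sin(44)
Torque = 7.683 N*m


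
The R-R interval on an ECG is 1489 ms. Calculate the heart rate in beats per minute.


HR = 60 / RR_interval(s)
RR = 1489 ms = 1.489 s
HR = 60 / 1.489 = 40.3 bpm


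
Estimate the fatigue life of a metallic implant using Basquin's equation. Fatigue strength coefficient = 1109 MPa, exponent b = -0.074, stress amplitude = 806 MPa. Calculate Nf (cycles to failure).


sigma_a = sigma_f' * (2Nf)^b
2Nf = (sigma_a/sigma_f')^(1/b)
2Nf = (806/1109)^(1/-0.074)
2Nf = 74.632112
Nf = 37.32


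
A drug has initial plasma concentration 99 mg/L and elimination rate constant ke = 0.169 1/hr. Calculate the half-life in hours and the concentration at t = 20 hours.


t_half = ln(2) / ke = 0.693147 / 0.169 = 4.101 hr
C(t) = C0 * exp(-ke*t) = 99 * exp(-0.169*20)
C(20) = 3.371 mg/L


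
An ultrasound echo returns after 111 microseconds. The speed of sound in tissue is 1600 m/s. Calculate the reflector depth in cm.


depth = c * t / 2
t = 111 us = 1.1100e-04 s
depth = 1600 * 1.1100e-04 / 2
depth = 0.0888 m = 8.88 cm


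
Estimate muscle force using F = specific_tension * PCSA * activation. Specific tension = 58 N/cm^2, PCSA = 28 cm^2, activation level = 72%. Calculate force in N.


F = sigma * PCSA * activation
F = 58 * 28 * 0.72
F = 1169 N


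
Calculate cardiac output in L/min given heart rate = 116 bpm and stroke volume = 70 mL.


CO = HR * SV
CO = 116 * 70 / 1000
CO = 8.12 L/min


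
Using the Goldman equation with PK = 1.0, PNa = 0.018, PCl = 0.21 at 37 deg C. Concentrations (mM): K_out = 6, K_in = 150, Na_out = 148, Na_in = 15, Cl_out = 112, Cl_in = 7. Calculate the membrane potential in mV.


Vm = (RT/F)*ln((PK*Ko + PNa*Nao + PCl*Cli)/(PK*Ki + PNa*Nai + PCl*Clo))
Numer = 10.134, Denom = 173.79
Vm = -75.95 mV


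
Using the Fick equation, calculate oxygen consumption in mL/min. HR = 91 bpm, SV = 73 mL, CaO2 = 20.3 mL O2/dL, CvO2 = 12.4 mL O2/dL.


CO = HR*SV = 91*73/1000 = 6.643 L/min
a-v O2 diff = 20.3 - 12.4 = 7.9 mL/dL
VO2 = CO * (CaO2-CvO2) * 10 dL/L
VO2 = 6.643 * 7.9 * 10
VO2 = 524.8 mL/min


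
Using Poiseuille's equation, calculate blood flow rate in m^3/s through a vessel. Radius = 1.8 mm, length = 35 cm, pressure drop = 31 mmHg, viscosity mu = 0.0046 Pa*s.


Q = pi*r^4*dP / (8*mu*L)
r = 0.0018 m, L = 0.35 m
dP = 31 mmHg = 4132.982 Pa
Q = 1.0582e-05 m^3/s


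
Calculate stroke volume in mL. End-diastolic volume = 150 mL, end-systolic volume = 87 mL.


SV = EDV - ESV
SV = 150 - 87
SV = 63 mL


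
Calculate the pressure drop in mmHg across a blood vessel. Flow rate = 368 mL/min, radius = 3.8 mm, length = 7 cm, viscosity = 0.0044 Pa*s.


dP = 8*mu*L*Q / (pi*r^4)
Q = 368 mL/min = 6.13333e-06 m^3/s
dP = 23.0703 Pa = 23.0703 / 133.322 mmHg = 0.173 mmHg


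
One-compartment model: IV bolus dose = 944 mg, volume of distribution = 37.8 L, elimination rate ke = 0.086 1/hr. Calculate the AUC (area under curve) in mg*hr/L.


C0 = Dose/Vd = 944/37.8 = 24.9735 mg/L
AUC = C0/ke = 24.9735/0.086
AUC = 290.4 mg*hr/L


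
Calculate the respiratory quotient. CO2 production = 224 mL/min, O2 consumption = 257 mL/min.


RQ = VCO2 / VO2
RQ = 224 / 257
RQ = 0.8716


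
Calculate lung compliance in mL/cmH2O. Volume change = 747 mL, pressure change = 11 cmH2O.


C = dV / dP
C = 747 / 11
C = 67.91 mL/cmH2O


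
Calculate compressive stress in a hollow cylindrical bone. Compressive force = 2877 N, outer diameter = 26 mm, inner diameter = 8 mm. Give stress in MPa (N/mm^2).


A = pi*(r_o^2 - r_i^2)
r_o = 13 mm, r_i = 4 mm
A = 480.664 mm^2
sigma = F/A = 2877 / 480.664
sigma = 5.985 MPa


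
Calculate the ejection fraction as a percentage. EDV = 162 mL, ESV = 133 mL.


SV = EDV - ESV = 162 - 133 = 29 mL
EF = SV/EDV * 100 = 29/162 * 100
EF = 17.9%


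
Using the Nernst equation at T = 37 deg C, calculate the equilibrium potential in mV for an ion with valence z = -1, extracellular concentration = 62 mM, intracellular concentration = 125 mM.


E = (RT/(zF)) * ln(C_out/C_in)
T = 37 + 273.15 = 310.15 K
E = (8.314 * 310.15 / (-1 * 96485)) * ln(62/125)
E = 18.74 mV
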